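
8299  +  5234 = 13533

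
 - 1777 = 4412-6189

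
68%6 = 2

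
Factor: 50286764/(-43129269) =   -  2^2*3^( - 2) *11^1*1142881^1 * 4792141^ ( - 1 )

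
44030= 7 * 6290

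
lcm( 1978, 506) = 21758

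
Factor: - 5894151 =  -3^1*137^1*14341^1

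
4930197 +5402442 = 10332639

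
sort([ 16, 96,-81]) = [ - 81,16 , 96] 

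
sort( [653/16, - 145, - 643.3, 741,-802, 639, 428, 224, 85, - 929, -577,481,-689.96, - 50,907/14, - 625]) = [-929,  -  802 ,-689.96, - 643.3, - 625,  -  577,  -  145 , -50, 653/16, 907/14 , 85,224, 428, 481, 639,741 ]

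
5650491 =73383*77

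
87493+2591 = 90084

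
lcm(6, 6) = 6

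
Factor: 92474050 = 2^1*5^2 * 17^1 * 108793^1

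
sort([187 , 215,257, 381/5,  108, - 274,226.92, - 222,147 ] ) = [  -  274, - 222,381/5, 108,147, 187,215,226.92,257 ] 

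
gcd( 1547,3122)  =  7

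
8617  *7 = 60319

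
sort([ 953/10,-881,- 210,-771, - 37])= [- 881, - 771, - 210, - 37,953/10 ]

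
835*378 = 315630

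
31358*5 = 156790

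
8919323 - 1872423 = 7046900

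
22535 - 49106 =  - 26571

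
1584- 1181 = 403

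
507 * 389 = 197223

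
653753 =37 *17669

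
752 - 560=192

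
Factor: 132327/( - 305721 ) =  - 29/67 = -  29^1 * 67^ ( - 1) 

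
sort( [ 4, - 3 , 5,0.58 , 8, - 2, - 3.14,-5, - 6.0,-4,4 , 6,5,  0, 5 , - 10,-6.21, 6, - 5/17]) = [ - 10, - 6.21, - 6.0, - 5, - 4,-3.14,-3, - 2, - 5/17 , 0,0.58, 4 , 4,5,5, 5,6 , 6,8]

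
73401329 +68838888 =142240217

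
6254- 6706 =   -  452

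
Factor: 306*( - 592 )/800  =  -3^2 * 5^(-2 ) * 17^1 * 37^1 = - 5661/25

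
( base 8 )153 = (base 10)107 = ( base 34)35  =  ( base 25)47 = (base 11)98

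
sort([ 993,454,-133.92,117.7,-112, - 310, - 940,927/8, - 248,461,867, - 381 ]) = [ - 940, - 381, - 310, - 248, - 133.92,  -  112,927/8 , 117.7,454, 461,867,993]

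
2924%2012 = 912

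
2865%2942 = 2865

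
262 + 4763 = 5025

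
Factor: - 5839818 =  - 2^1*3^1*523^1 * 1861^1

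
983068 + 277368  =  1260436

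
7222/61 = 118 + 24/61 = 118.39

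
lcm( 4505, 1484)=126140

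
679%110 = 19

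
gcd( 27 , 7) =1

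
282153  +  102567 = 384720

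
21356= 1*21356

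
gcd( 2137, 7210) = 1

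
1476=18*82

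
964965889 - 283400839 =681565050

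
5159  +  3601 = 8760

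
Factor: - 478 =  - 2^1*239^1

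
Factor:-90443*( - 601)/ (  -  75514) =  - 2^ ( - 1)*17^( - 1)*149^1*601^1*607^1*2221^( -1) = - 54356243/75514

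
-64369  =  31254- 95623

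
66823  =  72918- 6095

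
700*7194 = 5035800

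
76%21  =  13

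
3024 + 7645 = 10669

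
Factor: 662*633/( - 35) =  - 2^1*3^1*5^( - 1 )*7^( - 1)*211^1*331^1 = - 419046/35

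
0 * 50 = 0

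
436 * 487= 212332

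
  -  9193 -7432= - 16625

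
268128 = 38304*7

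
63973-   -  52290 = 116263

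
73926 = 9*8214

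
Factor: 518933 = 518933^1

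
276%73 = 57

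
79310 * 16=1268960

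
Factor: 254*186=47244 = 2^2*3^1*31^1 * 127^1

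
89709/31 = 2893 + 26/31 = 2893.84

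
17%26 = 17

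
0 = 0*52721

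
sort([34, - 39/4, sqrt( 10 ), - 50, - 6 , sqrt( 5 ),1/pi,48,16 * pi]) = [- 50,- 39/4, - 6, 1/pi, sqrt( 5 ) , sqrt( 10), 34,48,16*pi] 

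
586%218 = 150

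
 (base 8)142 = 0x62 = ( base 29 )3b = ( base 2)1100010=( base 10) 98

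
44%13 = 5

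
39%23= 16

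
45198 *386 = 17446428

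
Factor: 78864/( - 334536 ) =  - 62/263 =- 2^1*31^1*263^( - 1 )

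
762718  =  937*814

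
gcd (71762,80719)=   53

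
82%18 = 10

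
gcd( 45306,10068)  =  5034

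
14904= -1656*(-9) 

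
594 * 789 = 468666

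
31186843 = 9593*3251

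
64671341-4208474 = 60462867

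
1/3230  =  1/3230=0.00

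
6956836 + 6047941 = 13004777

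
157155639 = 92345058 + 64810581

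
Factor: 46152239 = 7^1*6593177^1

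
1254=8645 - 7391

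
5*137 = 685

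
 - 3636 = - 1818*2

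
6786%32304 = 6786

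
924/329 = 2 + 38/47 =2.81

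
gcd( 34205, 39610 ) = 5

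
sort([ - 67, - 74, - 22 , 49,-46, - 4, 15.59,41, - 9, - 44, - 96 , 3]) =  [ - 96, - 74,- 67, - 46, - 44, - 22,- 9, - 4,3,15.59, 41, 49 ]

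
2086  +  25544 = 27630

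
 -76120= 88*( - 865) 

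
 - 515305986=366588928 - 881894914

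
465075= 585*795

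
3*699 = 2097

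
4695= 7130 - 2435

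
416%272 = 144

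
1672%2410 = 1672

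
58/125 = 58/125 = 0.46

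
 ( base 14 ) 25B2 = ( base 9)10070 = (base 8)14740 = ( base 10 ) 6624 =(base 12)3a00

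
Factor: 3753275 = 5^2*150131^1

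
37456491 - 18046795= 19409696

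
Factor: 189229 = 189229^1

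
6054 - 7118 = - 1064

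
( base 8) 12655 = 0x15AD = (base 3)21121112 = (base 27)7ge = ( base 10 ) 5549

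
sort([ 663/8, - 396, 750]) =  [  -  396, 663/8,750 ]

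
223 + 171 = 394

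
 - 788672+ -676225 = -1464897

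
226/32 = 113/16 = 7.06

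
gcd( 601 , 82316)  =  1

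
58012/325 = 58012/325 = 178.50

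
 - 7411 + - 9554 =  - 16965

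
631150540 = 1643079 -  -629507461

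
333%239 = 94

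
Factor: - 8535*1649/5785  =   - 2814843/1157 = -3^1 * 13^( - 1 )*17^1 * 89^(-1 )* 97^1*569^1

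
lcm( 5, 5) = 5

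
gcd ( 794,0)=794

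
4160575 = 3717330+443245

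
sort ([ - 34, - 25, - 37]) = [  -  37, - 34, - 25 ] 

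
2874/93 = 30 + 28/31= 30.90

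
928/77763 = 928/77763 = 0.01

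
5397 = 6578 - 1181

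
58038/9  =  6448 + 2/3 = 6448.67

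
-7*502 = -3514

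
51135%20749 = 9637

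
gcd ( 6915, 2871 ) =3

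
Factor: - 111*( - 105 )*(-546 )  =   - 2^1*3^3*5^1*7^2*13^1*37^1= - 6363630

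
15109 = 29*521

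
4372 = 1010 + 3362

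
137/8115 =137/8115 = 0.02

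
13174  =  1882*7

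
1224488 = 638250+586238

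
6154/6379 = 6154/6379 = 0.96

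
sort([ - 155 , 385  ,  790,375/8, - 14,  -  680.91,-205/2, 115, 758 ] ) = [ - 680.91, - 155, - 205/2 , - 14,375/8, 115 , 385, 758,790] 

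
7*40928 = 286496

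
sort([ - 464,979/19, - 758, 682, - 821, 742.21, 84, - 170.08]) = [ - 821 ,  -  758,-464, - 170.08, 979/19,84,682, 742.21]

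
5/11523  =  5/11523 = 0.00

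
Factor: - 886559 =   -  19^1*29^1*1609^1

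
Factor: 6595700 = 2^2*5^2*65957^1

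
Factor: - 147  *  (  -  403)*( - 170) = - 2^1 * 3^1*5^1*7^2*13^1*17^1*31^1 = - 10070970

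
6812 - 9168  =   - 2356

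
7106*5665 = 40255490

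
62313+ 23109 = 85422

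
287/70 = 4+ 1/10=4.10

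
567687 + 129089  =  696776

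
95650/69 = 95650/69 = 1386.23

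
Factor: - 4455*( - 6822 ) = 2^1*3^6*5^1*11^1*379^1 =30392010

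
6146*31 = 190526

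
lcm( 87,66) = 1914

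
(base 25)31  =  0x4c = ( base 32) 2C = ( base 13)5b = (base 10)76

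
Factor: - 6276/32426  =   - 6/31 = - 2^1*3^1 * 31^(-1 )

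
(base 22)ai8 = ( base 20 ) D24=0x147C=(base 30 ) 5oo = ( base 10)5244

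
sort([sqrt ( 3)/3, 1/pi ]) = [ 1/pi,sqrt(3 )/3]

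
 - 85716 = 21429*( - 4 ) 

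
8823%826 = 563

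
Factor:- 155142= - 2^1*3^3*13^2*17^1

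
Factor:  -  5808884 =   -  2^2*1452221^1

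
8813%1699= 318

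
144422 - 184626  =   - 40204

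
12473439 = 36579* 341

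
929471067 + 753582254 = 1683053321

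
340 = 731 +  - 391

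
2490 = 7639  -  5149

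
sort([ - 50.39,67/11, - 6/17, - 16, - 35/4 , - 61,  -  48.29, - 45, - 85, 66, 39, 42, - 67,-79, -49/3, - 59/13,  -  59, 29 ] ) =[-85, - 79, - 67,  -  61, - 59 , - 50.39, - 48.29 , - 45, - 49/3, - 16, - 35/4, - 59/13, - 6/17,67/11,29, 39, 42, 66]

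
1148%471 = 206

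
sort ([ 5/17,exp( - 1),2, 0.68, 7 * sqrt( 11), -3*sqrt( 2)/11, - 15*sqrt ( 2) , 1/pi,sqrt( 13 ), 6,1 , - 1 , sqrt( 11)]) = [ - 15*sqrt ( 2), - 1, - 3*sqrt( 2 )/11, 5/17 , 1/pi,exp( - 1) , 0.68,1,2 , sqrt( 11 ), sqrt( 13 ),  6,  7* sqrt( 11 ) ]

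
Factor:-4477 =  - 11^2 * 37^1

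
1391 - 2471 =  -1080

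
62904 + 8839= 71743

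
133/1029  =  19/147 = 0.13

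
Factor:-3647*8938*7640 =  - 2^4*5^1*7^1*41^1*109^1*191^1*521^1 = - 249040209040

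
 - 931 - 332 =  - 1263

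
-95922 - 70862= - 166784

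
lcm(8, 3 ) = 24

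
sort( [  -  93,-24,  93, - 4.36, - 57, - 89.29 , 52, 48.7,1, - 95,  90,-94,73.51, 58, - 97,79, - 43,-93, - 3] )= [ - 97, - 95, - 94, -93, - 93,-89.29, - 57, - 43,-24,  -  4.36, - 3, 1,48.7,52,  58,73.51 , 79,  90,93]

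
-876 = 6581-7457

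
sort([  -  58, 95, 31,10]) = [ - 58,10 , 31, 95] 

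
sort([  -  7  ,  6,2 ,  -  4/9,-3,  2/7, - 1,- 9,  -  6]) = [ - 9,  -  7 ,-6, - 3, - 1, - 4/9, 2/7, 2, 6] 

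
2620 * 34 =89080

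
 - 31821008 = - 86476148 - -54655140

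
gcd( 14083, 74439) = 1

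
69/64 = 1+5/64 = 1.08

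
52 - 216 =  - 164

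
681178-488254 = 192924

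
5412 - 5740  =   - 328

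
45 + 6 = 51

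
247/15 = 16 +7/15 = 16.47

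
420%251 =169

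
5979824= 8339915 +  - 2360091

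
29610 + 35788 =65398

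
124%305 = 124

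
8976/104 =1122/13=86.31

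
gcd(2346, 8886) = 6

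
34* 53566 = 1821244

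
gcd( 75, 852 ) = 3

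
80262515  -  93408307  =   - 13145792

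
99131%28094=14849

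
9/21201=3/7067 = 0.00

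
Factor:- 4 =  - 2^2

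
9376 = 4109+5267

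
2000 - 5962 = -3962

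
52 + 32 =84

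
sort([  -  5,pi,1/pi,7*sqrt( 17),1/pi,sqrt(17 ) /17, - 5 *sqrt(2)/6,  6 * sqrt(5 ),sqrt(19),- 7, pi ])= [ - 7, - 5, - 5 * sqrt(2)/6,  sqrt( 17 ) /17,1/pi,1/pi,  pi, pi, sqrt(19 ),6*sqrt(5), 7* sqrt( 17) ] 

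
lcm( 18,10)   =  90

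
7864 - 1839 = 6025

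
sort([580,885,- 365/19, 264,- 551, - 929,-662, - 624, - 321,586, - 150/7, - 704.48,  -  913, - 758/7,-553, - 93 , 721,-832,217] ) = [ - 929, - 913, - 832,-704.48, - 662 , - 624, - 553, - 551,-321, - 758/7, - 93, - 150/7,-365/19, 217, 264, 580, 586 , 721, 885]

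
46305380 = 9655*4796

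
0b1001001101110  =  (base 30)578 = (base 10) 4718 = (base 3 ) 20110202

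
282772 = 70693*4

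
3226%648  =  634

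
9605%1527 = 443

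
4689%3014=1675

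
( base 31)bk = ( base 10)361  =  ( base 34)AL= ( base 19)100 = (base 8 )551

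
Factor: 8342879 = 8342879^1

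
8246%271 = 116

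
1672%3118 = 1672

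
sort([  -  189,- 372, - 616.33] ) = [ - 616.33, - 372,  -  189] 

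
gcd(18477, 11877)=3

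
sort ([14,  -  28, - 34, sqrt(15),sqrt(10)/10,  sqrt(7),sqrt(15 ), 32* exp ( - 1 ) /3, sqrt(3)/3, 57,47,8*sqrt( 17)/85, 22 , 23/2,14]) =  [ - 34, - 28,sqrt(10) /10, 8*sqrt( 17 )/85, sqrt(3)/3, sqrt( 7), sqrt( 15), sqrt(15), 32*exp(-1)/3, 23/2, 14, 14, 22 , 47, 57]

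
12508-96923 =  - 84415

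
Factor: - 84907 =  - 197^1*431^1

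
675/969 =225/323  =  0.70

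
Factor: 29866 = 2^1*109^1 * 137^1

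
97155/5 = 19431 = 19431.00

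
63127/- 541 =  - 63127/541 = -116.69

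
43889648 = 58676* 748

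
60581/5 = 12116 + 1/5 = 12116.20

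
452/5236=113/1309 = 0.09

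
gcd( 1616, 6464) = 1616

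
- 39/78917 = -1 +78878/78917= - 0.00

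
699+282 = 981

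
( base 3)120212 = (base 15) 1d8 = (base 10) 428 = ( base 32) dc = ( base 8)654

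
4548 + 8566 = 13114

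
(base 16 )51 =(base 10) 81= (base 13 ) 63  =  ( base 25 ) 36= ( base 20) 41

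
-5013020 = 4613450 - 9626470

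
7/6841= 7/6841 = 0.00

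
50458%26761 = 23697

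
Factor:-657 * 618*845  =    -  343091970 = -2^1 * 3^3 *5^1*13^2 *73^1*103^1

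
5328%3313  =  2015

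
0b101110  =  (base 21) 24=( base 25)1l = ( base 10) 46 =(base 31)1f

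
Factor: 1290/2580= 1/2 = 2^( - 1)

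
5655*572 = 3234660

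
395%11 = 10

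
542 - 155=387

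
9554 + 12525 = 22079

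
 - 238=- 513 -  - 275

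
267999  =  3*89333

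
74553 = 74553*1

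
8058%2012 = 10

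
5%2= 1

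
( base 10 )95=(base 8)137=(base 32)2v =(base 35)2P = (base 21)4B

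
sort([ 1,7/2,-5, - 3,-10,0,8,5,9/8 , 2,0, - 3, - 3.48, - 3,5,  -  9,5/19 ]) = [-10, - 9, - 5,-3.48, - 3,-3, - 3,0, 0, 5/19, 1, 9/8, 2,7/2, 5 , 5,8 ]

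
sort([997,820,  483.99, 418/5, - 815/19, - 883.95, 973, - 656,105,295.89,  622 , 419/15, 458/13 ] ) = [ - 883.95, - 656, - 815/19,419/15, 458/13, 418/5,105, 295.89,483.99 , 622,820,973, 997 ] 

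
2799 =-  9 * (  -  311 ) 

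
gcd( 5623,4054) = 1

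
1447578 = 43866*33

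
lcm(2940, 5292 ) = 26460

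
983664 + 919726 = 1903390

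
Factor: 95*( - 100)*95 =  - 902500 = - 2^2*5^4*19^2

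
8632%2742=406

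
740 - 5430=-4690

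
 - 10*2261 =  - 22610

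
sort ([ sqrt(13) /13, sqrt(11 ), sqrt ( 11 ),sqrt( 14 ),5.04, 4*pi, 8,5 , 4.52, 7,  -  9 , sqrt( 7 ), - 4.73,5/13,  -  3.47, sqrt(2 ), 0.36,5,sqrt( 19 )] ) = [ - 9, - 4.73, - 3.47, sqrt(13) /13,0.36,  5/13,sqrt(2 ),sqrt(7 ) , sqrt(11), sqrt ( 11 ),sqrt (14),sqrt( 19 ), 4.52,5,5,  5.04,7,8, 4*pi ]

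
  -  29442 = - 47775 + 18333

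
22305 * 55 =1226775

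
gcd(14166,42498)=14166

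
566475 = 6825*83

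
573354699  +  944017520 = 1517372219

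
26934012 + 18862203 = 45796215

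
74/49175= 74/49175 = 0.00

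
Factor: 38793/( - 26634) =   -  67/46 = - 2^(-1 ) * 23^( - 1 )*67^1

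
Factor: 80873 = 13^1*6221^1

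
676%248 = 180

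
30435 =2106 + 28329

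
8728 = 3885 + 4843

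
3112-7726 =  - 4614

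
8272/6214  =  4136/3107 = 1.33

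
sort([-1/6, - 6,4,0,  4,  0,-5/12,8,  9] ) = [ - 6,-5/12,  -  1/6, 0, 0, 4, 4,8,9 ] 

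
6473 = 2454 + 4019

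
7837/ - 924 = -9 + 479/924= -8.48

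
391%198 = 193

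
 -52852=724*( - 73)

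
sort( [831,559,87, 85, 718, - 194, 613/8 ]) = [  -  194,613/8, 85, 87,559, 718, 831 ]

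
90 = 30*3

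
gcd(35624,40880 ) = 584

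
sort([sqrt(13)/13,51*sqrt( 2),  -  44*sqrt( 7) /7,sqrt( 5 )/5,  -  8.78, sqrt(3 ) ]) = [-44*sqrt( 7 ) /7,  -  8.78,sqrt( 13)/13,sqrt( 5 ) /5 , sqrt( 3 ), 51 *sqrt( 2 )]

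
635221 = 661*961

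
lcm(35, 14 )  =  70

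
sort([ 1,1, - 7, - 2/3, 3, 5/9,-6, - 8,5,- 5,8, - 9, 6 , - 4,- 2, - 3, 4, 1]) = [ - 9, - 8, - 7 , - 6, - 5, - 4, - 3, -2, - 2/3,5/9,1, 1, 1, 3, 4,5, 6, 8]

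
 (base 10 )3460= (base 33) 35S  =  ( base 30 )3PA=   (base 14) 1392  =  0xd84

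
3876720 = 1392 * 2785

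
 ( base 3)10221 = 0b1101010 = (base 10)106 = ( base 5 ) 411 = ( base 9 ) 127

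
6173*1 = 6173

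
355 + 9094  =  9449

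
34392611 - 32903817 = 1488794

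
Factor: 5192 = 2^3*11^1*59^1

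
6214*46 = 285844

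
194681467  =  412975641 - 218294174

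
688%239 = 210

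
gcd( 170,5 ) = 5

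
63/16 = 63/16 = 3.94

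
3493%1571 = 351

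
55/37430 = 11/7486=0.00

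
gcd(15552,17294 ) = 2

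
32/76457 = 32/76457=   0.00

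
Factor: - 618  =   - 2^1*3^1 * 103^1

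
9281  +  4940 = 14221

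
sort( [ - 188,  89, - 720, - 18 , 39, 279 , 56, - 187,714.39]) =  [ - 720, - 188, - 187,  -  18, 39,56,89, 279, 714.39]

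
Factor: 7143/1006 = 2^ ( - 1) * 3^1*503^( - 1)*2381^1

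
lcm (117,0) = 0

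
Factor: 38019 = 3^1*19^1*23^1*29^1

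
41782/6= 6963 + 2/3 = 6963.67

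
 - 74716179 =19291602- 94007781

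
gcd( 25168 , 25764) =4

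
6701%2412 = 1877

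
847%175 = 147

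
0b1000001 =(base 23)2J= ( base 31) 23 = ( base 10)65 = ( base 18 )3b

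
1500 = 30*50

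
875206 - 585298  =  289908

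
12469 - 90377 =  - 77908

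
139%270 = 139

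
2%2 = 0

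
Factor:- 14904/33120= - 2^( - 2)*3^2*  5^(-1 ) = -9/20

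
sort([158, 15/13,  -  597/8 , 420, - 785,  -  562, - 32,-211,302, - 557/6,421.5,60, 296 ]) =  [ - 785, - 562,- 211, - 557/6 , - 597/8, - 32,15/13,  60,158,  296 , 302, 420,421.5 ]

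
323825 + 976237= 1300062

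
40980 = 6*6830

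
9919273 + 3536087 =13455360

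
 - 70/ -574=5/41 = 0.12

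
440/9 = 48 + 8/9 =48.89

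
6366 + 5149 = 11515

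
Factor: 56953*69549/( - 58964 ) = -3961024197/58964 = - 2^( - 2 )*3^1*  13^2*97^1*239^1*337^1*14741^(-1) 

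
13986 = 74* 189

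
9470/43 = 9470/43=220.23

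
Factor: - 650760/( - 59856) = 935/86 = 2^( - 1) * 5^1*11^1*17^1 * 43^ ( - 1 ) 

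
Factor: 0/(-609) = 0=0^1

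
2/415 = 2/415 = 0.00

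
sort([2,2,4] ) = [2,  2,4 ] 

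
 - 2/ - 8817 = 2/8817 = 0.00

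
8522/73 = 8522/73 = 116.74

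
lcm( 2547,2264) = 20376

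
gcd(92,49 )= 1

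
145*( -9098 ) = -1319210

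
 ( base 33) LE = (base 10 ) 707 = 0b1011000011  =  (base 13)425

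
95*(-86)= -8170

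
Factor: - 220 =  - 2^2*5^1*11^1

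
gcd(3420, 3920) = 20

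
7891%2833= 2225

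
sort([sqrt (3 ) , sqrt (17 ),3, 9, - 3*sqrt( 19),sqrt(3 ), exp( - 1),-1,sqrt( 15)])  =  [ - 3*sqrt( 19 ), - 1, exp ( - 1), sqrt( 3),sqrt( 3) , 3,  sqrt( 15 ) , sqrt(17),9 ] 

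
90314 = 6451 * 14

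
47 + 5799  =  5846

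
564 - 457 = 107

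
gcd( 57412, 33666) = 62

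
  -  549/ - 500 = 549/500 = 1.10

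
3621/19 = 190 + 11/19= 190.58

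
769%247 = 28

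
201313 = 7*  28759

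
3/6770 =3/6770 =0.00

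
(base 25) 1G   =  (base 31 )1A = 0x29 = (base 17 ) 27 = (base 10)41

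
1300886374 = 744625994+556260380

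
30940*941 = 29114540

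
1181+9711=10892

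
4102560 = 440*9324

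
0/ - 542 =0/1 = -  0.00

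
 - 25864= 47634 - 73498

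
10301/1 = 10301= 10301.00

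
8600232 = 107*80376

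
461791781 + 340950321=802742102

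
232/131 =1+101/131=1.77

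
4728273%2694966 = 2033307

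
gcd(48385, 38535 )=5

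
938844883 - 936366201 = 2478682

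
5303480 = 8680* 611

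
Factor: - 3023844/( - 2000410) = 1511922/1000205 = 2^1 * 3^1*5^ ( - 1) * 67^1*3761^1*200041^ ( - 1)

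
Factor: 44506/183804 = 77/318 = 2^ ( - 1)* 3^(  -  1 )*7^1*11^1*53^(  -  1)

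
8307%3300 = 1707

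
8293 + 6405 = 14698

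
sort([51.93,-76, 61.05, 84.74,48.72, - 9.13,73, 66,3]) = [ - 76, - 9.13,3, 48.72,  51.93, 61.05,66, 73,84.74 ]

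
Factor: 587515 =5^1*117503^1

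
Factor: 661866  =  2^1*3^1*110311^1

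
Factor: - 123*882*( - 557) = 60426702 = 2^1*3^3*7^2 * 41^1*557^1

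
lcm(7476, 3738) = 7476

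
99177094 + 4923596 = 104100690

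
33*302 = 9966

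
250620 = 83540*3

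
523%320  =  203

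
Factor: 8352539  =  13^1*83^1* 7741^1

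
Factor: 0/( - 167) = 0^1 = 0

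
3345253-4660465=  - 1315212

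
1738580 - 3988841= -2250261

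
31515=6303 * 5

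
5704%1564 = 1012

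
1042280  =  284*3670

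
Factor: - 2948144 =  - 2^4 * 184259^1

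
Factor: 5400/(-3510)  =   - 20/13 = - 2^2*5^1*13^( -1 ) 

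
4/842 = 2/421 = 0.00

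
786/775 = 786/775 = 1.01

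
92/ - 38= - 3  +  11/19 = - 2.42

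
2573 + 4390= 6963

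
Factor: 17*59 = 1003 = 17^1*59^1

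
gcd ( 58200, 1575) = 75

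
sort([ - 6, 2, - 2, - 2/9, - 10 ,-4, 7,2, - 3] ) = [- 10, - 6,-4, - 3,-2, - 2/9, 2,2,7]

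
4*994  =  3976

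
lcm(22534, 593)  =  22534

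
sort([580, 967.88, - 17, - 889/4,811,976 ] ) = [  -  889/4,-17,580, 811,967.88,976] 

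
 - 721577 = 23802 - 745379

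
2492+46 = 2538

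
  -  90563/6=- 15094 + 1/6= - 15093.83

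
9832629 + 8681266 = 18513895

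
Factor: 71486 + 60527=132013 = 7^1*18859^1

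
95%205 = 95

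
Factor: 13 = 13^1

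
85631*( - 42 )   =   - 3596502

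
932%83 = 19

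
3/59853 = 1/19951 =0.00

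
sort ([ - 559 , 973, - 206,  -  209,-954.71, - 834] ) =[ -954.71,-834,-559, - 209, - 206 , 973 ]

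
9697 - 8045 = 1652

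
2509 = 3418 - 909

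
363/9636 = 11/292  =  0.04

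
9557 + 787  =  10344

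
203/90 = 203/90 = 2.26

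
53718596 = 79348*677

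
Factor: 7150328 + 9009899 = 389^1 * 41543^1 = 16160227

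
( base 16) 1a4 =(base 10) 420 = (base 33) co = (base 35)c0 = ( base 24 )HC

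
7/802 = 7/802 = 0.01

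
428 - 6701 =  - 6273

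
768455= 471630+296825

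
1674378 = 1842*909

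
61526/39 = 1577+23/39=1577.59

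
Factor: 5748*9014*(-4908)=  - 2^5*3^2*409^1*479^1*4507^1 = - 254295612576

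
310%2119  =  310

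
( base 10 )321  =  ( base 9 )386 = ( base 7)636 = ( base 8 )501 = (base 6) 1253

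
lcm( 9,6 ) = 18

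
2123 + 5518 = 7641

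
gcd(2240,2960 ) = 80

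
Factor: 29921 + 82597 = 2^1*3^2*  7^1*19^1*47^1 = 112518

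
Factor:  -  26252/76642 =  - 13126/38321 = - 2^1*6563^1*38321^(-1)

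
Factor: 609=3^1 *7^1*29^1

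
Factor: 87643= 87643^1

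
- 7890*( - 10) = 78900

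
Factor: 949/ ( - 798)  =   - 2^( - 1)*3^( - 1)*7^( - 1 ) * 13^1*19^( - 1) * 73^1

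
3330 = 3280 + 50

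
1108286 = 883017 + 225269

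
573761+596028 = 1169789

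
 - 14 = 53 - 67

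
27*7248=195696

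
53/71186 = 53/71186 = 0.00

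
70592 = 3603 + 66989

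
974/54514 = 487/27257 = 0.02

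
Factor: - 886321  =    -  31^1*28591^1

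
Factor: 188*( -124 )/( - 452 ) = 2^2  *31^1*47^1*113^( - 1)  =  5828/113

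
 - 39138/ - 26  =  1505  +  4/13=1505.31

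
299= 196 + 103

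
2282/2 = 1141 = 1141.00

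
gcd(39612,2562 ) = 6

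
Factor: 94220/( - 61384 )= - 2^ (  -  1 )*5^1*7^1*673^1*7673^( - 1 ) = - 23555/15346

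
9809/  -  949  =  -11 + 630/949 = - 10.34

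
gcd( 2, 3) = 1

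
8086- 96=7990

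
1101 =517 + 584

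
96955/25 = 3878 + 1/5 = 3878.20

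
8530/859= 8530/859 = 9.93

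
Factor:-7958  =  - 2^1*23^1 *173^1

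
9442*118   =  1114156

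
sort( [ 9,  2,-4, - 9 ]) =[ - 9, - 4 , 2, 9 ]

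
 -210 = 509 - 719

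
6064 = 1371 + 4693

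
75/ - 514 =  - 1  +  439/514  =  - 0.15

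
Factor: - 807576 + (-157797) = -965373= - 3^1*83^1*3877^1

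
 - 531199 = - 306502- 224697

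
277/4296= 277/4296 = 0.06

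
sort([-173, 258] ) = [  -  173,  258]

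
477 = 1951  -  1474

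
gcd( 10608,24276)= 204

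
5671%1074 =301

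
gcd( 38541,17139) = 87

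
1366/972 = 683/486 = 1.41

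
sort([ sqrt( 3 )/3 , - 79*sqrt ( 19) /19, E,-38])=[ - 38, - 79*sqrt( 19 ) /19  ,  sqrt( 3 )/3 , E]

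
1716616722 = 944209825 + 772406897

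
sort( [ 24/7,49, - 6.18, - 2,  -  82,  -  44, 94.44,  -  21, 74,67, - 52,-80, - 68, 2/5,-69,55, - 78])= [ - 82 , - 80, - 78,-69 , - 68, - 52,-44,-21, - 6.18, - 2, 2/5,24/7, 49, 55, 67,74, 94.44] 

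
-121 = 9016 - 9137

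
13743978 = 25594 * 537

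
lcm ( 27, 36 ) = 108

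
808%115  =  3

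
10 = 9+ 1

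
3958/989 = 4 + 2/989 = 4.00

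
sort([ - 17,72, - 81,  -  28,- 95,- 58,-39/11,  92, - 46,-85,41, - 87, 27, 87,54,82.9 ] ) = [ - 95,-87,-85, - 81 ,-58,  -  46, - 28, - 17, - 39/11,27,41, 54,72,  82.9,87, 92]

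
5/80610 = 1/16122 = 0.00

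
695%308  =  79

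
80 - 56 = 24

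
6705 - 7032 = - 327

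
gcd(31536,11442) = 6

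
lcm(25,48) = 1200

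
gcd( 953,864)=1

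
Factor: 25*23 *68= 2^2 *5^2*17^1*23^1 = 39100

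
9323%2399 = 2126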